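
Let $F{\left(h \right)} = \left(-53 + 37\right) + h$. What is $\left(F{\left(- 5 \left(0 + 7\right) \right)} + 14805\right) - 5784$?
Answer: $8970$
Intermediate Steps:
$F{\left(h \right)} = -16 + h$
$\left(F{\left(- 5 \left(0 + 7\right) \right)} + 14805\right) - 5784 = \left(\left(-16 - 5 \left(0 + 7\right)\right) + 14805\right) - 5784 = \left(\left(-16 - 35\right) + 14805\right) - 5784 = \left(-51 + 14805\right) - 5784 = 14754 - 5784 = 8970$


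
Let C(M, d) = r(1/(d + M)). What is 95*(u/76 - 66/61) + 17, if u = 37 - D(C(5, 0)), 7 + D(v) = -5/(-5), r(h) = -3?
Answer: -7817/244 ≈ -32.037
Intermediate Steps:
C(M, d) = -3
D(v) = -6 (D(v) = -7 - 5/(-5) = -7 - 5*(-⅕) = -7 + 1 = -6)
u = 43 (u = 37 - 1*(-6) = 37 + 6 = 43)
95*(u/76 - 66/61) + 17 = 95*(43/76 - 66/61) + 17 = 95*(-2393/4636) + 17 = -11965/244 + 17 = -7817/244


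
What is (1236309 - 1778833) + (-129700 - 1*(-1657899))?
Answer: 985675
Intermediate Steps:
(1236309 - 1778833) + (-129700 - 1*(-1657899)) = -542524 + (-129700 + 1657899) = -542524 + 1528199 = 985675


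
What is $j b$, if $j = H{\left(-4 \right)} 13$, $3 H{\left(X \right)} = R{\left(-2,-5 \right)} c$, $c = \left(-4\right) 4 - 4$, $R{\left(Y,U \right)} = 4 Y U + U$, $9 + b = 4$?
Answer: $\frac{45500}{3} \approx 15167.0$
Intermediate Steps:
$b = -5$ ($b = -9 + 4 = -5$)
$R{\left(Y,U \right)} = U + 4 U Y$ ($R{\left(Y,U \right)} = 4 U Y + U = U + 4 U Y$)
$c = -20$ ($c = -16 - 4 = -20$)
$H{\left(X \right)} = - \frac{700}{3}$ ($H{\left(X \right)} = \frac{- 5 \left(1 + 4 \left(-2\right)\right) \left(-20\right)}{3} = \frac{- 5 \left(1 - 8\right) \left(-20\right)}{3} = \frac{\left(-5\right) \left(-7\right) \left(-20\right)}{3} = \frac{35 \left(-20\right)}{3} = \frac{1}{3} \left(-700\right) = - \frac{700}{3}$)
$j = - \frac{9100}{3}$ ($j = \left(- \frac{700}{3}\right) 13 = - \frac{9100}{3} \approx -3033.3$)
$j b = \left(- \frac{9100}{3}\right) \left(-5\right) = \frac{45500}{3}$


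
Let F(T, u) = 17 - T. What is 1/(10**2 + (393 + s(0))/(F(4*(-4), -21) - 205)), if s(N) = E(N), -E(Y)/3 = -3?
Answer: 86/8399 ≈ 0.010239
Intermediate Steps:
E(Y) = 9 (E(Y) = -3*(-3) = 9)
s(N) = 9
1/(10**2 + (393 + s(0))/(F(4*(-4), -21) - 205)) = 1/(10**2 + (393 + 9)/((17 - 4*(-4)) - 205)) = 1/(100 + 402/((17 - 1*(-16)) - 205)) = 1/(100 + 402/((17 + 16) - 205)) = 1/(100 + 402/(33 - 205)) = 1/(100 + 402/(-172)) = 1/(100 + 402*(-1/172)) = 1/(100 - 201/86) = 1/(8399/86) = 86/8399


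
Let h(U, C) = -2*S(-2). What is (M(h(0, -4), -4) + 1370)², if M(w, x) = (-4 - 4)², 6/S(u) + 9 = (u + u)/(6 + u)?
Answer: 2056356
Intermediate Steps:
S(u) = 6/(-9 + 2*u/(6 + u)) (S(u) = 6/(-9 + (u + u)/(6 + u)) = 6/(-9 + (2*u)/(6 + u)) = 6/(-9 + 2*u/(6 + u)))
h(U, C) = 6/5 (h(U, C) = -12*(-6 - 1*(-2))/(54 + 7*(-2)) = -12*(-6 + 2)/(54 - 14) = -12*(-4)/40 = -2*(-⅗) = 6/5)
M(w, x) = 64 (M(w, x) = (-8)² = 64)
(M(h(0, -4), -4) + 1370)² = (64 + 1370)² = 1434² = 2056356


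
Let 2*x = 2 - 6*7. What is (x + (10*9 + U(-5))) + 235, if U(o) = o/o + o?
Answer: 301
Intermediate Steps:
U(o) = 1 + o
x = -20 (x = (2 - 6*7)/2 = (2 - 42)/2 = (½)*(-40) = -20)
(x + (10*9 + U(-5))) + 235 = (-20 + (10*9 + (1 - 5))) + 235 = (-20 + (90 - 4)) + 235 = (-20 + 86) + 235 = 66 + 235 = 301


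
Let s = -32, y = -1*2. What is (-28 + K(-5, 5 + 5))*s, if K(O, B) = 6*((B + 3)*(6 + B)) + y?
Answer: -38976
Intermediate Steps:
y = -2
K(O, B) = -2 + 6*(3 + B)*(6 + B) (K(O, B) = 6*((B + 3)*(6 + B)) - 2 = 6*((3 + B)*(6 + B)) - 2 = 6*(3 + B)*(6 + B) - 2 = -2 + 6*(3 + B)*(6 + B))
(-28 + K(-5, 5 + 5))*s = (-28 + (106 + 6*(5 + 5)² + 54*(5 + 5)))*(-32) = (-28 + (106 + 6*10² + 54*10))*(-32) = (-28 + (106 + 6*100 + 540))*(-32) = (-28 + (106 + 600 + 540))*(-32) = (-28 + 1246)*(-32) = 1218*(-32) = -38976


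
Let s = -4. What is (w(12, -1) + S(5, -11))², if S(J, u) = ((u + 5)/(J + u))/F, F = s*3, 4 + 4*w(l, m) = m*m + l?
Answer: 169/36 ≈ 4.6944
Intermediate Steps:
w(l, m) = -1 + l/4 + m²/4 (w(l, m) = -1 + (m*m + l)/4 = -1 + (m² + l)/4 = -1 + (l + m²)/4 = -1 + (l/4 + m²/4) = -1 + l/4 + m²/4)
F = -12 (F = -4*3 = -12)
S(J, u) = -(5 + u)/(12*(J + u)) (S(J, u) = ((u + 5)/(J + u))/(-12) = ((5 + u)/(J + u))*(-1/12) = -(5 + u)/(12*(J + u)))
(w(12, -1) + S(5, -11))² = ((-1 + (¼)*12 + (¼)*(-1)²) + (-5 - 1*(-11))/(12*(5 - 11)))² = ((-1 + 3 + (¼)*1) + (1/12)*(-5 + 11)/(-6))² = ((-1 + 3 + ¼) + (1/12)*(-⅙)*6)² = (9/4 - 1/12)² = (13/6)² = 169/36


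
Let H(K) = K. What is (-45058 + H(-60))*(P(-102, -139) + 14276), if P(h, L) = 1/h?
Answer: -1932312377/3 ≈ -6.4410e+8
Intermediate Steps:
(-45058 + H(-60))*(P(-102, -139) + 14276) = (-45058 - 60)*(1/(-102) + 14276) = -45118*(-1/102 + 14276) = -45118*1456151/102 = -1932312377/3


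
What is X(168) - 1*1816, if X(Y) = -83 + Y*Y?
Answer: 26325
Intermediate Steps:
X(Y) = -83 + Y²
X(168) - 1*1816 = (-83 + 168²) - 1*1816 = (-83 + 28224) - 1816 = 28141 - 1816 = 26325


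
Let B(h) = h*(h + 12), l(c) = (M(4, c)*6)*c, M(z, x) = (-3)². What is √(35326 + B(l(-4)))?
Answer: √79390 ≈ 281.76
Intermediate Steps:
M(z, x) = 9
l(c) = 54*c (l(c) = (9*6)*c = 54*c)
B(h) = h*(12 + h)
√(35326 + B(l(-4))) = √(35326 + (54*(-4))*(12 + 54*(-4))) = √(35326 - 216*(12 - 216)) = √(35326 - 216*(-204)) = √(35326 + 44064) = √79390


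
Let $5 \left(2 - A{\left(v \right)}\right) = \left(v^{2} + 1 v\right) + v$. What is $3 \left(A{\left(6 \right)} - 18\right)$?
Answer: $- \frac{384}{5} \approx -76.8$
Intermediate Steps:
$A{\left(v \right)} = 2 - \frac{2 v}{5} - \frac{v^{2}}{5}$ ($A{\left(v \right)} = 2 - \frac{\left(v^{2} + 1 v\right) + v}{5} = 2 - \frac{\left(v^{2} + v\right) + v}{5} = 2 - \frac{\left(v + v^{2}\right) + v}{5} = 2 - \frac{v^{2} + 2 v}{5} = 2 - \left(\frac{v^{2}}{5} + \frac{2 v}{5}\right) = 2 - \frac{2 v}{5} - \frac{v^{2}}{5}$)
$3 \left(A{\left(6 \right)} - 18\right) = 3 \left(\left(2 - \frac{12}{5} - \frac{6^{2}}{5}\right) - 18\right) = 3 \left(\left(2 - \frac{12}{5} - \frac{36}{5}\right) - 18\right) = 3 \left(- \frac{38}{5} - 18\right) = 3 \left(- \frac{128}{5}\right) = - \frac{384}{5}$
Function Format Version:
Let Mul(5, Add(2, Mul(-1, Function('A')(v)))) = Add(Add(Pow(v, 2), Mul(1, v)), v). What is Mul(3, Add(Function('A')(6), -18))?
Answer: Rational(-384, 5) ≈ -76.800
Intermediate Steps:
Function('A')(v) = Add(2, Mul(Rational(-2, 5), v), Mul(Rational(-1, 5), Pow(v, 2))) (Function('A')(v) = Add(2, Mul(Rational(-1, 5), Add(Add(Pow(v, 2), Mul(1, v)), v))) = Add(2, Mul(Rational(-1, 5), Add(Add(Pow(v, 2), v), v))) = Add(2, Mul(Rational(-1, 5), Add(Add(v, Pow(v, 2)), v))) = Add(2, Mul(Rational(-1, 5), Add(Pow(v, 2), Mul(2, v)))) = Add(2, Add(Mul(Rational(-2, 5), v), Mul(Rational(-1, 5), Pow(v, 2)))) = Add(2, Mul(Rational(-2, 5), v), Mul(Rational(-1, 5), Pow(v, 2))))
Mul(3, Add(Function('A')(6), -18)) = Mul(3, Add(Add(2, Mul(Rational(-2, 5), 6), Mul(Rational(-1, 5), Pow(6, 2))), -18)) = Mul(3, Add(Add(2, Rational(-12, 5), Mul(Rational(-1, 5), 36)), -18)) = Mul(3, Add(Add(2, Rational(-12, 5), Rational(-36, 5)), -18)) = Mul(3, Add(Rational(-38, 5), -18)) = Mul(3, Rational(-128, 5)) = Rational(-384, 5)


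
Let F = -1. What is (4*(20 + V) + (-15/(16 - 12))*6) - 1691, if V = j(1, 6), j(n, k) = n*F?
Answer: -3275/2 ≈ -1637.5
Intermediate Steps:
j(n, k) = -n (j(n, k) = n*(-1) = -n)
V = -1 (V = -1*1 = -1)
(4*(20 + V) + (-15/(16 - 12))*6) - 1691 = (4*(20 - 1) + (-15/(16 - 12))*6) - 1691 = (4*19 + (-15/4)*6) - 1691 = (76 + ((¼)*(-15))*6) - 1691 = (76 - 15/4*6) - 1691 = (76 - 45/2) - 1691 = 107/2 - 1691 = -3275/2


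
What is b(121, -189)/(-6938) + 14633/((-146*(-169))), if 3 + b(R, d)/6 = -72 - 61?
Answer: 60828869/85594106 ≈ 0.71067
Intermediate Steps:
b(R, d) = -816 (b(R, d) = -18 + 6*(-72 - 61) = -18 + 6*(-133) = -18 - 798 = -816)
b(121, -189)/(-6938) + 14633/((-146*(-169))) = -816/(-6938) + 14633/((-146*(-169))) = -816*(-1/6938) + 14633/24674 = 408/3469 + 14633*(1/24674) = 408/3469 + 14633/24674 = 60828869/85594106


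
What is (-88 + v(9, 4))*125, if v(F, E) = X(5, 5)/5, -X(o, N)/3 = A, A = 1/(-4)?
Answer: -43925/4 ≈ -10981.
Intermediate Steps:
A = -1/4 ≈ -0.25000
X(o, N) = 3/4 (X(o, N) = -3*(-1/4) = 3/4)
v(F, E) = 3/20 (v(F, E) = (3/4)/5 = (3/4)*(1/5) = 3/20)
(-88 + v(9, 4))*125 = (-88 + 3/20)*125 = -1757/20*125 = -43925/4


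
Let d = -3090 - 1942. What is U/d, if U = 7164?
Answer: -1791/1258 ≈ -1.4237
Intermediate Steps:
d = -5032
U/d = 7164/(-5032) = 7164*(-1/5032) = -1791/1258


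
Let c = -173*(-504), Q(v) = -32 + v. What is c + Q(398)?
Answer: 87558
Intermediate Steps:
c = 87192
c + Q(398) = 87192 + (-32 + 398) = 87192 + 366 = 87558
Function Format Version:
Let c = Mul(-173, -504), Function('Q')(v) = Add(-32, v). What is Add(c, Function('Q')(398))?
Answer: 87558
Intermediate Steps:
c = 87192
Add(c, Function('Q')(398)) = Add(87192, Add(-32, 398)) = Add(87192, 366) = 87558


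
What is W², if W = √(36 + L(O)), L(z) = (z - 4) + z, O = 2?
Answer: 36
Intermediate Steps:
L(z) = -4 + 2*z (L(z) = (-4 + z) + z = -4 + 2*z)
W = 6 (W = √(36 + (-4 + 2*2)) = √(36 + (-4 + 4)) = √(36 + 0) = √36 = 6)
W² = 6² = 36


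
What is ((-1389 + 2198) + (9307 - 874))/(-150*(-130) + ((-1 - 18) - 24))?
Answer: 9242/19457 ≈ 0.47500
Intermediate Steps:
((-1389 + 2198) + (9307 - 874))/(-150*(-130) + ((-1 - 18) - 24)) = (809 + 8433)/(19500 + (-19 - 24)) = 9242/(19500 - 43) = 9242/19457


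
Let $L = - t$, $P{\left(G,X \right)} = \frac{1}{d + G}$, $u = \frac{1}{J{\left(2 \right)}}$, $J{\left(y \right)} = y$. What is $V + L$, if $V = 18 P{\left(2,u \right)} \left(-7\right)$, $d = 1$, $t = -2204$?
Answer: $2162$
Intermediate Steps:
$u = \frac{1}{2} \approx 0.5$
$P{\left(G,X \right)} = \frac{1}{1 + G}$
$L = 2204$ ($L = \left(-1\right) \left(-2204\right) = 2204$)
$V = -42$ ($V = \frac{18}{1 + 2} \left(-7\right) = \frac{18}{3} \left(-7\right) = 18 \cdot \frac{1}{3} \left(-7\right) = 6 \left(-7\right) = -42$)
$V + L = -42 + 2204 = 2162$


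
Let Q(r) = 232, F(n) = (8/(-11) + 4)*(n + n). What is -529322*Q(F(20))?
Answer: -122802704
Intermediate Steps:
F(n) = 72*n/11 (F(n) = (8*(-1/11) + 4)*(2*n) = (-8/11 + 4)*(2*n) = 36*(2*n)/11 = 72*n/11)
-529322*Q(F(20)) = -529322/(1/232) = -529322/1/232 = -529322*232 = -122802704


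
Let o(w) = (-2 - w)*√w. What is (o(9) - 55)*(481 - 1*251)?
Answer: -20240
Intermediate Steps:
o(w) = √w*(-2 - w)
(o(9) - 55)*(481 - 1*251) = (√9*(-2 - 1*9) - 55)*(481 - 1*251) = (3*(-2 - 9) - 55)*(481 - 251) = (3*(-11) - 55)*230 = (-33 - 55)*230 = -88*230 = -20240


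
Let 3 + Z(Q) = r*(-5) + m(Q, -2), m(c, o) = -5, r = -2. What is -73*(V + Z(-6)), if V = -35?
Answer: 2409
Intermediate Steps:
Z(Q) = 2 (Z(Q) = -3 + (-2*(-5) - 5) = -3 + (10 - 5) = -3 + 5 = 2)
-73*(V + Z(-6)) = -73*(-35 + 2) = -73*(-33) = 2409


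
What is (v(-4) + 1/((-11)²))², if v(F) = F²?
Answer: 3751969/14641 ≈ 256.26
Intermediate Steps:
(v(-4) + 1/((-11)²))² = ((-4)² + 1/((-11)²))² = (16 + 1/121)² = (1937/121)² = 3751969/14641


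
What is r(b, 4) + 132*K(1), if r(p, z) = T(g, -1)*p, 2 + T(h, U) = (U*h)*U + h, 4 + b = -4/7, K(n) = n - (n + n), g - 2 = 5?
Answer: -1308/7 ≈ -186.86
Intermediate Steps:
g = 7 (g = 2 + 5 = 7)
K(n) = -n (K(n) = n - 2*n = -n)
b = -32/7 (b = -4 - 4/7 = -32/7 ≈ -4.5714)
T(h, U) = -2 + h + h*U² (T(h, U) = -2 + ((U*h)*U + h) = -2 + (h*U² + h) = -2 + (h + h*U²) = -2 + h + h*U²)
r(p, z) = 12*p (r(p, z) = (-2 + 7 + 7*(-1)²)*p = (-2 + 7 + 7*1)*p = (-2 + 7 + 7)*p = 12*p)
r(b, 4) + 132*K(1) = 12*(-32/7) + 132*(-1*1) = -384/7 + 132*(-1) = -384/7 - 132 = -1308/7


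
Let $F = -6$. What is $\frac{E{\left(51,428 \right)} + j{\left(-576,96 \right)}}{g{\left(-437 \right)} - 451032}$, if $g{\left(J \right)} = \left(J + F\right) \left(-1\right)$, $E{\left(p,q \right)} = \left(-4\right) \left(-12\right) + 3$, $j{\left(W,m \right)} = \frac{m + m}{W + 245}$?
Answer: $- \frac{16689}{149144959} \approx -0.0001119$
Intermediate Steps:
$j{\left(W,m \right)} = \frac{2 m}{245 + W}$
$E{\left(p,q \right)} = 51$ ($E{\left(p,q \right)} = 48 + 3 = 51$)
$g{\left(J \right)} = 6 - J$ ($g{\left(J \right)} = \left(J - 6\right) \left(-1\right) = \left(-6 + J\right) \left(-1\right) = 6 - J$)
$\frac{E{\left(51,428 \right)} + j{\left(-576,96 \right)}}{g{\left(-437 \right)} - 451032} = \frac{51 + 2 \cdot 96 \frac{1}{245 - 576}}{\left(6 - -437\right) - 451032} = \frac{51 + 2 \cdot 96 \frac{1}{-331}}{\left(6 + 437\right) - 451032} = \frac{51 + 2 \cdot 96 \left(- \frac{1}{331}\right)}{443 - 451032} = \frac{51 - \frac{192}{331}}{-450589} = \frac{16689}{331} \left(- \frac{1}{450589}\right) = - \frac{16689}{149144959}$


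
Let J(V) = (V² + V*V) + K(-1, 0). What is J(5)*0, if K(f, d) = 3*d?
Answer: 0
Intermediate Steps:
J(V) = 2*V² (J(V) = (V² + V*V) + 3*0 = (V² + V²) + 0 = 2*V² + 0 = 2*V²)
J(5)*0 = (2*5²)*0 = (2*25)*0 = 50*0 = 0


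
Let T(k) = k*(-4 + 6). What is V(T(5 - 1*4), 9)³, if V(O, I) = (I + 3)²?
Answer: 2985984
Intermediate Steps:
T(k) = 2*k (T(k) = k*2 = 2*k)
V(O, I) = (3 + I)²
V(T(5 - 1*4), 9)³ = ((3 + 9)²)³ = (12²)³ = 144³ = 2985984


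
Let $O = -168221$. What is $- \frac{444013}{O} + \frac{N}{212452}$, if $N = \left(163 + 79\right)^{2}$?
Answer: $\frac{26045786130}{8934721973} \approx 2.9151$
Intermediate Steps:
$N = 58564$ ($N = 242^{2} = 58564$)
$- \frac{444013}{O} + \frac{N}{212452} = - \frac{444013}{-168221} + \frac{58564}{212452} = \left(-444013\right) \left(- \frac{1}{168221}\right) + 58564 \cdot \frac{1}{212452} = \frac{444013}{168221} + \frac{14641}{53113} = \frac{26045786130}{8934721973}$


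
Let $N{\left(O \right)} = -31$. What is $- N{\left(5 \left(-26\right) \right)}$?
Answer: $31$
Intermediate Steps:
$- N{\left(5 \left(-26\right) \right)} = \left(-1\right) \left(-31\right) = 31$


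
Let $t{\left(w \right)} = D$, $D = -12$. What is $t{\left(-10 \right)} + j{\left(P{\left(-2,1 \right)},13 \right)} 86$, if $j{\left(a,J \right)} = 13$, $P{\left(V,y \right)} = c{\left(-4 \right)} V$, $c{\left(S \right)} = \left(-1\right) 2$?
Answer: $1106$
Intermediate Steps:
$c{\left(S \right)} = -2$
$P{\left(V,y \right)} = - 2 V$
$t{\left(w \right)} = -12$
$t{\left(-10 \right)} + j{\left(P{\left(-2,1 \right)},13 \right)} 86 = -12 + 13 \cdot 86 = -12 + 1118 = 1106$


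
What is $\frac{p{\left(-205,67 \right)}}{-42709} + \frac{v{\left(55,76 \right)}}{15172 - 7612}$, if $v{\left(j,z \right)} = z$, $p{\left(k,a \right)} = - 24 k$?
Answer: $- \frac{8487329}{80720010} \approx -0.10515$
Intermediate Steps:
$\frac{p{\left(-205,67 \right)}}{-42709} + \frac{v{\left(55,76 \right)}}{15172 - 7612} = \frac{\left(-24\right) \left(-205\right)}{-42709} + \frac{76}{15172 - 7612} = 4920 \left(- \frac{1}{42709}\right) + \frac{76}{15172 - 7612} = - \frac{4920}{42709} + \frac{76}{7560} = - \frac{4920}{42709} + 76 \cdot \frac{1}{7560} = - \frac{4920}{42709} + \frac{19}{1890} = - \frac{8487329}{80720010}$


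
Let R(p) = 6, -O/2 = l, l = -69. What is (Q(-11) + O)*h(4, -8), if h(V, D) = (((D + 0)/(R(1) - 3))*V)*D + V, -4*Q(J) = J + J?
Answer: 38458/3 ≈ 12819.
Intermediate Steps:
O = 138 (O = -2*(-69) = 138)
Q(J) = -J/2 (Q(J) = -(J + J)/4 = -J/2)
h(V, D) = V + V*D**2/3 (h(V, D) = (((D + 0)/(6 - 3))*V)*D + V = ((D/3)*V)*D + V = (D*V/3)*D + V = V*D**2/3 + V = V + V*D**2/3)
(Q(-11) + O)*h(4, -8) = (-1/2*(-11) + 138)*((1/3)*4*(3 + (-8)**2)) = (11/2 + 138)*((1/3)*4*(3 + 64)) = 287*((1/3)*4*67)/2 = (287/2)*(268/3) = 38458/3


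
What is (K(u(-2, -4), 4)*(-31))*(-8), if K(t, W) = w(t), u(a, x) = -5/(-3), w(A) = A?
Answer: 1240/3 ≈ 413.33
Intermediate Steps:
u(a, x) = 5/3 (u(a, x) = -5*(-1/3) = 5/3)
K(t, W) = t
(K(u(-2, -4), 4)*(-31))*(-8) = ((5/3)*(-31))*(-8) = -155/3*(-8) = 1240/3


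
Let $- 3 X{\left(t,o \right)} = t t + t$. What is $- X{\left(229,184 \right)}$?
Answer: $\frac{52670}{3} \approx 17557.0$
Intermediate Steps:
$X{\left(t,o \right)} = - \frac{t}{3} - \frac{t^{2}}{3}$ ($X{\left(t,o \right)} = - \frac{t t + t}{3} = - \frac{t^{2} + t}{3} = - \frac{t + t^{2}}{3} = - \frac{t}{3} - \frac{t^{2}}{3}$)
$- X{\left(229,184 \right)} = - \frac{\left(-1\right) 229 \left(1 + 229\right)}{3} = - \frac{\left(-1\right) 229 \cdot 230}{3} = \left(-1\right) \left(- \frac{52670}{3}\right) = \frac{52670}{3}$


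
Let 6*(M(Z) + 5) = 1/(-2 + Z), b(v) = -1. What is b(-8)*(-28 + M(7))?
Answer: 989/30 ≈ 32.967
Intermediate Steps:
M(Z) = -5 + 1/(6*(-2 + Z))
b(-8)*(-28 + M(7)) = -(-28 + (61 - 30*7)/(6*(-2 + 7))) = -(-28 + (⅙)*(61 - 210)/5) = -(-28 + (⅙)*(⅕)*(-149)) = -(-28 - 149/30) = -1*(-989/30) = 989/30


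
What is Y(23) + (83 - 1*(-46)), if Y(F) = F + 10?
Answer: 162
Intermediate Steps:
Y(F) = 10 + F
Y(23) + (83 - 1*(-46)) = (10 + 23) + (83 - 1*(-46)) = 33 + (83 + 46) = 33 + 129 = 162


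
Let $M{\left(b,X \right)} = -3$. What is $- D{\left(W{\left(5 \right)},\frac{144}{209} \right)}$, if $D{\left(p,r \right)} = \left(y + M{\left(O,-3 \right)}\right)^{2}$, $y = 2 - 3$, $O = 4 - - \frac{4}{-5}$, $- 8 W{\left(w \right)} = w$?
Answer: $-16$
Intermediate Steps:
$W{\left(w \right)} = - \frac{w}{8}$
$O = \frac{16}{5}$ ($O = 4 - \left(-4\right) \left(- \frac{1}{5}\right) = 4 - \frac{4}{5} = \frac{16}{5} \approx 3.2$)
$y = -1$ ($y = 2 - 3 = -1$)
$D{\left(p,r \right)} = 16$ ($D{\left(p,r \right)} = \left(-1 - 3\right)^{2} = \left(-4\right)^{2} = 16$)
$- D{\left(W{\left(5 \right)},\frac{144}{209} \right)} = \left(-1\right) 16 = -16$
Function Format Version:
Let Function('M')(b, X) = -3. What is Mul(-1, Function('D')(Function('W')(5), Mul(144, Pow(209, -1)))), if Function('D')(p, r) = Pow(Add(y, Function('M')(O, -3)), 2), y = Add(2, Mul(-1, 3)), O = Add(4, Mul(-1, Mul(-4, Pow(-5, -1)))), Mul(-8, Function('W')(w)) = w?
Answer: -16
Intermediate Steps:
Function('W')(w) = Mul(Rational(-1, 8), w)
O = Rational(16, 5) (O = Add(4, Mul(-1, Mul(-4, Rational(-1, 5)))) = Add(4, Mul(-1, Rational(4, 5))) = Add(4, Rational(-4, 5)) = Rational(16, 5) ≈ 3.2000)
y = -1 (y = Add(2, -3) = -1)
Function('D')(p, r) = 16 (Function('D')(p, r) = Pow(Add(-1, -3), 2) = Pow(-4, 2) = 16)
Mul(-1, Function('D')(Function('W')(5), Mul(144, Pow(209, -1)))) = Mul(-1, 16) = -16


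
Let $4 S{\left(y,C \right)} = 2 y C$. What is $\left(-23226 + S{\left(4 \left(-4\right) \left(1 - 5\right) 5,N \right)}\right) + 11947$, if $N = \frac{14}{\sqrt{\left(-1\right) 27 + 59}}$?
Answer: $-11279 + 280 \sqrt{2} \approx -10883.0$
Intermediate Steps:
$N = \frac{7 \sqrt{2}}{4}$ ($N = \frac{14}{\sqrt{-27 + 59}} = \frac{14}{\sqrt{32}} = \frac{14}{4 \sqrt{2}} = 14 \frac{\sqrt{2}}{8} = \frac{7 \sqrt{2}}{4} \approx 2.4749$)
$S{\left(y,C \right)} = \frac{C y}{2}$ ($S{\left(y,C \right)} = \frac{2 y C}{4} = \frac{2 C y}{4} = \frac{C y}{2}$)
$\left(-23226 + S{\left(4 \left(-4\right) \left(1 - 5\right) 5,N \right)}\right) + 11947 = \left(-23226 + \frac{\frac{7 \sqrt{2}}{4} \cdot 4 \left(-4\right) \left(1 - 5\right) 5}{2}\right) + 11947 = \left(-23226 + \frac{\frac{7 \sqrt{2}}{4} \left(- 16 \left(\left(-4\right) 5\right)\right)}{2}\right) + 11947 = \left(-23226 + \frac{\frac{7 \sqrt{2}}{4} \left(\left(-16\right) \left(-20\right)\right)}{2}\right) + 11947 = \left(-23226 + \frac{1}{2} \frac{7 \sqrt{2}}{4} \cdot 320\right) + 11947 = \left(-23226 + 280 \sqrt{2}\right) + 11947 = -11279 + 280 \sqrt{2}$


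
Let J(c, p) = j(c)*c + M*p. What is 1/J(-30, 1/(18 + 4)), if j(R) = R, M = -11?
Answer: 2/1799 ≈ 0.0011117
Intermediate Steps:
J(c, p) = c**2 - 11*p (J(c, p) = c*c - 11*p = c**2 - 11*p)
1/J(-30, 1/(18 + 4)) = 1/((-30)**2 - 11/(18 + 4)) = 1/(900 - 11/22) = 1/(900 - 11*1/22) = 1/(900 - 1/2) = 1/(1799/2) = 2/1799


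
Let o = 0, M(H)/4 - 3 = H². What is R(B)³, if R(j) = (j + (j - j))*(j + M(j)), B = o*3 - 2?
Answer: -140608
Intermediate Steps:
M(H) = 12 + 4*H²
B = -2 (B = 0*3 - 2 = 0 - 2 = -2)
R(j) = j*(12 + j + 4*j²) (R(j) = (j + (j - j))*(j + (12 + 4*j²)) = (j + 0)*(12 + j + 4*j²) = j*(12 + j + 4*j²))
R(B)³ = (-2*(12 - 2 + 4*(-2)²))³ = (-2*(12 - 2 + 4*4))³ = (-2*(12 - 2 + 16))³ = (-2*26)³ = (-52)³ = -140608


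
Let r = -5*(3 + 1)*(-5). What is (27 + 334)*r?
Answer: 36100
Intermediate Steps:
r = 100 (r = -5*4*(-5) = -20*(-5) = 100)
(27 + 334)*r = (27 + 334)*100 = 361*100 = 36100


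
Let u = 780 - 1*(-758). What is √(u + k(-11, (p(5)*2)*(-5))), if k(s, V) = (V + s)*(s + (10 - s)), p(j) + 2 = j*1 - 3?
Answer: 2*√357 ≈ 37.789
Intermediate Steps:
p(j) = -5 + j (p(j) = -2 + (j*1 - 3) = -2 + (j - 3) = -2 + (-3 + j) = -5 + j)
u = 1538 (u = 780 + 758 = 1538)
k(s, V) = 10*V + 10*s (k(s, V) = (V + s)*10 = 10*V + 10*s)
√(u + k(-11, (p(5)*2)*(-5))) = √(1538 + (10*(((-5 + 5)*2)*(-5)) + 10*(-11))) = √(1538 + (10*((0*2)*(-5)) - 110)) = √(1538 + (10*(0*(-5)) - 110)) = √(1538 + (10*0 - 110)) = √(1538 + (0 - 110)) = √(1538 - 110) = √1428 = 2*√357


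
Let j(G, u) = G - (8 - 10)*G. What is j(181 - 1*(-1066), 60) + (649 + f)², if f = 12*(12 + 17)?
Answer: 997750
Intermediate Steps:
f = 348 (f = 12*29 = 348)
j(G, u) = 3*G (j(G, u) = G - (-2)*G = G + 2*G = 3*G)
j(181 - 1*(-1066), 60) + (649 + f)² = 3*(181 - 1*(-1066)) + (649 + 348)² = 3*(181 + 1066) + 997² = 3*1247 + 994009 = 3741 + 994009 = 997750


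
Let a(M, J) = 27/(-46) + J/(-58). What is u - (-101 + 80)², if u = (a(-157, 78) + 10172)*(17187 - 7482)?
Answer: 131665894761/1334 ≈ 9.8700e+7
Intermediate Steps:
a(M, J) = -27/46 - J/58 (a(M, J) = 27*(-1/46) + J*(-1/58) = -27/46 - J/58)
u = 131666483055/1334 (u = ((-27/46 - 1/58*78) + 10172)*(17187 - 7482) = ((-27/46 - 39/29) + 10172)*9705 = (-2577/1334 + 10172)*9705 = (13566871/1334)*9705 = 131666483055/1334 ≈ 9.8701e+7)
u - (-101 + 80)² = 131666483055/1334 - (-101 + 80)² = 131666483055/1334 - 1*(-21)² = 131666483055/1334 - 1*441 = 131666483055/1334 - 441 = 131665894761/1334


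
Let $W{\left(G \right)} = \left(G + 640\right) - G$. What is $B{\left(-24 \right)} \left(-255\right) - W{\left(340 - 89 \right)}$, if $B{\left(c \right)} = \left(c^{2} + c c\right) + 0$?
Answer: $-294400$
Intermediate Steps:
$B{\left(c \right)} = 2 c^{2}$ ($B{\left(c \right)} = \left(c^{2} + c^{2}\right) + 0 = 2 c^{2} + 0 = 2 c^{2}$)
$W{\left(G \right)} = 640$ ($W{\left(G \right)} = \left(640 + G\right) - G = 640$)
$B{\left(-24 \right)} \left(-255\right) - W{\left(340 - 89 \right)} = 2 \left(-24\right)^{2} \left(-255\right) - 640 = 2 \cdot 576 \left(-255\right) - 640 = 1152 \left(-255\right) - 640 = -293760 - 640 = -294400$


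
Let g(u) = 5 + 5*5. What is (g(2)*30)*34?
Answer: 30600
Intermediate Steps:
g(u) = 30 (g(u) = 5 + 25 = 30)
(g(2)*30)*34 = (30*30)*34 = 900*34 = 30600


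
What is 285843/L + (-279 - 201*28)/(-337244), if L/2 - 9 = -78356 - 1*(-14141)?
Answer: -1992506396/902212011 ≈ -2.2085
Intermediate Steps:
L = -128412 (L = 18 + 2*(-78356 - 1*(-14141)) = 18 + 2*(-78356 + 14141) = 18 + 2*(-64215) = 18 - 128430 = -128412)
285843/L + (-279 - 201*28)/(-337244) = 285843/(-128412) + (-279 - 201*28)/(-337244) = 285843*(-1/128412) + (-279 - 5628)*(-1/337244) = -95281/42804 - 5907*(-1/337244) = -95281/42804 + 5907/337244 = -1992506396/902212011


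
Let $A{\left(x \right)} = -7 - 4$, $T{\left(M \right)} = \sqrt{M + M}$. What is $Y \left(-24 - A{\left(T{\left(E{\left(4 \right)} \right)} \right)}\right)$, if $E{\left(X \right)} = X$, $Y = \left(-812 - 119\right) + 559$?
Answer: $4836$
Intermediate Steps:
$Y = -372$ ($Y = -931 + 559 = -372$)
$T{\left(M \right)} = \sqrt{2} \sqrt{M}$ ($T{\left(M \right)} = \sqrt{2 M} = \sqrt{2} \sqrt{M}$)
$A{\left(x \right)} = -11$
$Y \left(-24 - A{\left(T{\left(E{\left(4 \right)} \right)} \right)}\right) = - 372 \left(-24 - -11\right) = - 372 \left(-24 + 11\right) = \left(-372\right) \left(-13\right) = 4836$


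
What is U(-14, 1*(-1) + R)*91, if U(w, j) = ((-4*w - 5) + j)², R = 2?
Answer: 246064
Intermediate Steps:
U(w, j) = (-5 + j - 4*w)² (U(w, j) = ((-5 - 4*w) + j)² = (-5 + j - 4*w)²)
U(-14, 1*(-1) + R)*91 = (5 - (1*(-1) + 2) + 4*(-14))²*91 = (5 - (-1 + 2) - 56)²*91 = (5 - 1*1 - 56)²*91 = (5 - 1 - 56)²*91 = (-52)²*91 = 2704*91 = 246064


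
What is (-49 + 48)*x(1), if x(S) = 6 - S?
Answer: -5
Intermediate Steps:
(-49 + 48)*x(1) = (-49 + 48)*(6 - 1*1) = -(6 - 1) = -1*5 = -5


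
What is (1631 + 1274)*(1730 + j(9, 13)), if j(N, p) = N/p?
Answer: 65359595/13 ≈ 5.0277e+6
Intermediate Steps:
(1631 + 1274)*(1730 + j(9, 13)) = (1631 + 1274)*(1730 + 9/13) = 2905*(1730 + 9*(1/13)) = 2905*(1730 + 9/13) = 2905*(22499/13) = 65359595/13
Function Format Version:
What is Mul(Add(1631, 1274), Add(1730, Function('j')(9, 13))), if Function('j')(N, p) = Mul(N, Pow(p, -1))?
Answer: Rational(65359595, 13) ≈ 5.0277e+6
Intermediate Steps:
Mul(Add(1631, 1274), Add(1730, Function('j')(9, 13))) = Mul(Add(1631, 1274), Add(1730, Mul(9, Pow(13, -1)))) = Mul(2905, Add(1730, Mul(9, Rational(1, 13)))) = Mul(2905, Add(1730, Rational(9, 13))) = Mul(2905, Rational(22499, 13)) = Rational(65359595, 13)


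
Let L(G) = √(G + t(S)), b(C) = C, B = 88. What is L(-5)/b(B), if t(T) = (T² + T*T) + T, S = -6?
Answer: √61/88 ≈ 0.088753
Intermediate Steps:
t(T) = T + 2*T² (t(T) = (T² + T²) + T = 2*T² + T = T + 2*T²)
L(G) = √(66 + G) (L(G) = √(G - 6*(1 + 2*(-6))) = √(G - 6*(1 - 12)) = √(G - 6*(-11)) = √(G + 66) = √(66 + G))
L(-5)/b(B) = √(66 - 5)/88 = √61*(1/88) = √61/88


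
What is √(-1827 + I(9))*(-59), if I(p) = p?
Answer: -177*I*√202 ≈ -2515.6*I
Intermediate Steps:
√(-1827 + I(9))*(-59) = √(-1827 + 9)*(-59) = √(-1818)*(-59) = (3*I*√202)*(-59) = -177*I*√202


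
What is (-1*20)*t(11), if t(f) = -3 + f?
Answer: -160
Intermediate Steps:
(-1*20)*t(11) = (-1*20)*(-3 + 11) = -20*8 = -160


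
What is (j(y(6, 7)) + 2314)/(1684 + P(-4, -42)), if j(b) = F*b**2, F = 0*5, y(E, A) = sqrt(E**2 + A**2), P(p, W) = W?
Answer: 1157/821 ≈ 1.4093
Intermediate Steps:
y(E, A) = sqrt(A**2 + E**2)
F = 0
j(b) = 0 (j(b) = 0*b**2 = 0)
(j(y(6, 7)) + 2314)/(1684 + P(-4, -42)) = (0 + 2314)/(1684 - 42) = 2314/1642 = 2314*(1/1642) = 1157/821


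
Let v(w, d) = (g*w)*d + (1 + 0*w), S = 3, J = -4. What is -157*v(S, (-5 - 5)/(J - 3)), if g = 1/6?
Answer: -1884/7 ≈ -269.14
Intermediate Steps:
g = ⅙ ≈ 0.16667
v(w, d) = 1 + d*w/6 (v(w, d) = (w/6)*d + (1 + 0*w) = d*w/6 + (1 + 0) = d*w/6 + 1 = 1 + d*w/6)
-157*v(S, (-5 - 5)/(J - 3)) = -157*(1 + (⅙)*((-5 - 5)/(-4 - 3))*3) = -157*(1 + (⅙)*(-10/(-7))*3) = -157*(1 + (⅙)*(-10*(-⅐))*3) = -157*(1 + (⅙)*(10/7)*3) = -157*(1 + 5/7) = -157*12/7 = -1884/7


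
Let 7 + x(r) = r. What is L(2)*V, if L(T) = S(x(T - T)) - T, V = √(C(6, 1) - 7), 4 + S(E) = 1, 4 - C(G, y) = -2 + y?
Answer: -5*I*√2 ≈ -7.0711*I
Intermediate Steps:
x(r) = -7 + r
C(G, y) = 6 - y (C(G, y) = 4 - (-2 + y) = 4 + (2 - y) = 6 - y)
S(E) = -3 (S(E) = -4 + 1 = -3)
V = I*√2 (V = √((6 - 1*1) - 7) = √((6 - 1) - 7) = √(5 - 7) = √(-2) = I*√2 ≈ 1.4142*I)
L(T) = -3 - T
L(2)*V = (-3 - 1*2)*(I*√2) = (-3 - 2)*(I*√2) = -5*I*√2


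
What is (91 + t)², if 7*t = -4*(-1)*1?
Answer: 410881/49 ≈ 8385.3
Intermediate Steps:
t = 4/7 (t = (-4*(-1)*1)/7 = (4*1)/7 = (⅐)*4 = 4/7 ≈ 0.57143)
(91 + t)² = (91 + 4/7)² = (641/7)² = 410881/49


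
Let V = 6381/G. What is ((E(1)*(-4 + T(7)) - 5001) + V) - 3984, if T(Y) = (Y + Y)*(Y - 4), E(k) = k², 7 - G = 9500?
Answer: -84940252/9493 ≈ -8947.7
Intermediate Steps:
G = -9493 (G = 7 - 1*9500 = 7 - 9500 = -9493)
T(Y) = 2*Y*(-4 + Y) (T(Y) = (2*Y)*(-4 + Y) = 2*Y*(-4 + Y))
V = -6381/9493 (V = 6381/(-9493) = 6381*(-1/9493) = -6381/9493 ≈ -0.67218)
((E(1)*(-4 + T(7)) - 5001) + V) - 3984 = ((1²*(-4 + 2*7*(-4 + 7)) - 5001) - 6381/9493) - 3984 = ((1*(-4 + 2*7*3) - 5001) - 6381/9493) - 3984 = ((1*(-4 + 42) - 5001) - 6381/9493) - 3984 = ((1*38 - 5001) - 6381/9493) - 3984 = ((38 - 5001) - 6381/9493) - 3984 = (-4963 - 6381/9493) - 3984 = -47120140/9493 - 3984 = -84940252/9493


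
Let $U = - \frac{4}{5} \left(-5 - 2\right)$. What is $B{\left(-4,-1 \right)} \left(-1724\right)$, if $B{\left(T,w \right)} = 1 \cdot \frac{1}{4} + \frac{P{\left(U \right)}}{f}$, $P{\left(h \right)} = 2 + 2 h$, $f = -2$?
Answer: $\frac{54737}{5} \approx 10947.0$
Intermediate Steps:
$U = \frac{28}{5}$ ($U = \left(-4\right) \frac{1}{5} \left(-7\right) = \left(- \frac{4}{5}\right) \left(-7\right) = \frac{28}{5} \approx 5.6$)
$B{\left(T,w \right)} = - \frac{127}{20}$ ($B{\left(T,w \right)} = 1 \cdot \frac{1}{4} + \frac{2 + 2 \cdot \frac{28}{5}}{-2} = 1 \cdot \frac{1}{4} + \left(2 + \frac{56}{5}\right) \left(- \frac{1}{2}\right) = \frac{1}{4} + \frac{66}{5} \left(- \frac{1}{2}\right) = \frac{1}{4} - \frac{33}{5} = - \frac{127}{20}$)
$B{\left(-4,-1 \right)} \left(-1724\right) = \left(- \frac{127}{20}\right) \left(-1724\right) = \frac{54737}{5}$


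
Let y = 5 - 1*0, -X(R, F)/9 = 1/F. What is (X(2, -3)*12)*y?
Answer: 180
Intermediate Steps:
X(R, F) = -9/F
y = 5 (y = 5 + 0 = 5)
(X(2, -3)*12)*y = (-9/(-3)*12)*5 = (-9*(-⅓)*12)*5 = (3*12)*5 = 36*5 = 180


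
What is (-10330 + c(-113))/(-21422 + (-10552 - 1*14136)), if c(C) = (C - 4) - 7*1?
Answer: 5227/23055 ≈ 0.22672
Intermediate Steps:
c(C) = -11 + C (c(C) = (-4 + C) - 7 = -11 + C)
(-10330 + c(-113))/(-21422 + (-10552 - 1*14136)) = (-10330 + (-11 - 113))/(-21422 + (-10552 - 1*14136)) = (-10330 - 124)/(-21422 + (-10552 - 14136)) = -10454/(-21422 - 24688) = -10454/(-46110) = -10454*(-1/46110) = 5227/23055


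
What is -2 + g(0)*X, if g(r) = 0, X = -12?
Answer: -2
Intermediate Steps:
-2 + g(0)*X = -2 + 0*(-12) = -2 + 0 = -2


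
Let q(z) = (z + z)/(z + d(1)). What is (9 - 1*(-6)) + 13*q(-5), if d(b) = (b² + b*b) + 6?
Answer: -85/3 ≈ -28.333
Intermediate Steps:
d(b) = 6 + 2*b² (d(b) = (b² + b²) + 6 = 2*b² + 6 = 6 + 2*b²)
q(z) = 2*z/(8 + z) (q(z) = (z + z)/(z + (6 + 2*1²)) = (2*z)/(z + (6 + 2*1)) = (2*z)/(z + (6 + 2)) = (2*z)/(z + 8) = (2*z)/(8 + z) = 2*z/(8 + z))
(9 - 1*(-6)) + 13*q(-5) = (9 - 1*(-6)) + 13*(2*(-5)/(8 - 5)) = (9 + 6) + 13*(2*(-5)/3) = 15 + 13*(2*(-5)*(⅓)) = 15 + 13*(-10/3) = 15 - 130/3 = -85/3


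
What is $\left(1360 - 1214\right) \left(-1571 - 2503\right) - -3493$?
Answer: $-591311$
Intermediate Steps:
$\left(1360 - 1214\right) \left(-1571 - 2503\right) - -3493 = 146 \left(-4074\right) + 3493 = -594804 + 3493 = -591311$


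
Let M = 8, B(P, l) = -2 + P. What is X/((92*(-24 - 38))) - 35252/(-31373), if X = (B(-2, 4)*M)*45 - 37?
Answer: 247415329/178951592 ≈ 1.3826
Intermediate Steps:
X = -1477 (X = ((-2 - 2)*8)*45 - 37 = -4*8*45 - 37 = -32*45 - 37 = -1440 - 37 = -1477)
X/((92*(-24 - 38))) - 35252/(-31373) = -1477*1/(92*(-24 - 38)) - 35252/(-31373) = -1477/(92*(-62)) - 35252*(-1/31373) = -1477/(-5704) + 35252/31373 = -1477*(-1/5704) + 35252/31373 = 1477/5704 + 35252/31373 = 247415329/178951592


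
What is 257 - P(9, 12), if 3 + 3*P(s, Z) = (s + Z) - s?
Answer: 254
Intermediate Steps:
P(s, Z) = -1 + Z/3 (P(s, Z) = -1 + ((s + Z) - s)/3 = -1 + ((Z + s) - s)/3 = -1 + Z/3)
257 - P(9, 12) = 257 - (-1 + (⅓)*12) = 257 - (-1 + 4) = 257 - 1*3 = 257 - 3 = 254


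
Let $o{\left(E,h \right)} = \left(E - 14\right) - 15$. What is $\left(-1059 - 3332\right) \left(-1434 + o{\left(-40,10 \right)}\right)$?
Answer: $6599673$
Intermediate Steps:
$o{\left(E,h \right)} = -29 + E$ ($o{\left(E,h \right)} = \left(-14 + E\right) - 15 = -29 + E$)
$\left(-1059 - 3332\right) \left(-1434 + o{\left(-40,10 \right)}\right) = \left(-1059 - 3332\right) \left(-1434 - 69\right) = - 4391 \left(-1434 - 69\right) = \left(-4391\right) \left(-1503\right) = 6599673$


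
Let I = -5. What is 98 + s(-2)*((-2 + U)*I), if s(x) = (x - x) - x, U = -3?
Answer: 148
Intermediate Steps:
s(x) = -x (s(x) = 0 - x = -x)
98 + s(-2)*((-2 + U)*I) = 98 + (-1*(-2))*((-2 - 3)*(-5)) = 98 + 2*(-5*(-5)) = 98 + 2*25 = 98 + 50 = 148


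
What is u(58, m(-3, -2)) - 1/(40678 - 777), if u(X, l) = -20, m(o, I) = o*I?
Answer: -798021/39901 ≈ -20.000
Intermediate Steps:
m(o, I) = I*o
u(58, m(-3, -2)) - 1/(40678 - 777) = -20 - 1/(40678 - 777) = -20 - 1/39901 = -798021/39901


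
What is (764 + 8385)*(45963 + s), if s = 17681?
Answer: 582278956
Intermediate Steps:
(764 + 8385)*(45963 + s) = (764 + 8385)*(45963 + 17681) = 9149*63644 = 582278956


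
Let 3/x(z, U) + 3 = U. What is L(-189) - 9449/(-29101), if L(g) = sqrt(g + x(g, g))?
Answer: 9449/29101 + I*sqrt(12097)/8 ≈ 0.3247 + 13.748*I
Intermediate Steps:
x(z, U) = 3/(-3 + U)
L(g) = sqrt(g + 3/(-3 + g))
L(-189) - 9449/(-29101) = sqrt((3 - 189*(-3 - 189))/(-3 - 189)) - 9449/(-29101) = sqrt((3 - 189*(-192))/(-192)) - 9449*(-1/29101) = sqrt(-(3 + 36288)/192) + 9449/29101 = sqrt(-1/192*36291) + 9449/29101 = sqrt(-12097/64) + 9449/29101 = I*sqrt(12097)/8 + 9449/29101 = 9449/29101 + I*sqrt(12097)/8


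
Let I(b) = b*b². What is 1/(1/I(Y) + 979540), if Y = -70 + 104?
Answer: 39304/38499840161 ≈ 1.0209e-6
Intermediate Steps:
Y = 34
I(b) = b³
1/(1/I(Y) + 979540) = 1/(1/(34³) + 979540) = 1/(1/39304 + 979540) = 1/(38499840161/39304) = 39304/38499840161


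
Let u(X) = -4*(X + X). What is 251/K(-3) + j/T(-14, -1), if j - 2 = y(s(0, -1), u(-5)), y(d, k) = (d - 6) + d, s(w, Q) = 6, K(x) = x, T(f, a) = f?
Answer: -1769/21 ≈ -84.238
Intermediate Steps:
u(X) = -8*X
y(d, k) = -6 + 2*d (y(d, k) = (-6 + d) + d = -6 + 2*d)
j = 8 (j = 2 + (-6 + 2*6) = 2 + (-6 + 12) = 2 + 6 = 8)
251/K(-3) + j/T(-14, -1) = 251/(-3) + 8/(-14) = 251*(-⅓) + 8*(-1/14) = -251/3 - 4/7 = -1769/21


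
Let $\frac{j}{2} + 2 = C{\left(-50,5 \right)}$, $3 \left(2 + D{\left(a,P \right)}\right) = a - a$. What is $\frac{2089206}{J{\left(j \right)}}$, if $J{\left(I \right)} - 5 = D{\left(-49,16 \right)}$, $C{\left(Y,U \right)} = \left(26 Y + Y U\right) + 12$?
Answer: $696402$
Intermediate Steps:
$D{\left(a,P \right)} = -2$ ($D{\left(a,P \right)} = -2 + \frac{a - a}{3} = -2 + \frac{1}{3} \cdot 0 = -2 + 0 = -2$)
$C{\left(Y,U \right)} = 12 + 26 Y + U Y$ ($C{\left(Y,U \right)} = \left(26 Y + U Y\right) + 12 = 12 + 26 Y + U Y$)
$j = -3080$ ($j = -4 + 2 \left(12 + 26 \left(-50\right) + 5 \left(-50\right)\right) = -4 + 2 \left(12 - 1300 - 250\right) = -4 + 2 \left(-1538\right) = -4 - 3076 = -3080$)
$J{\left(I \right)} = 3$ ($J{\left(I \right)} = 5 - 2 = 3$)
$\frac{2089206}{J{\left(j \right)}} = \frac{2089206}{3} = 2089206 \cdot \frac{1}{3} = 696402$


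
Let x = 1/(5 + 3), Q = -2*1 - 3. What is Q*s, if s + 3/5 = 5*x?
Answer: -⅛ ≈ -0.12500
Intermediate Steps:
Q = -5 (Q = -2 - 3 = -5)
x = ⅛ (x = 1/8 = ⅛ ≈ 0.12500)
s = 1/40 (s = -⅗ + 5*(⅛) = -⅗ + 5/8 = 1/40 ≈ 0.025000)
Q*s = -5*1/40 = -⅛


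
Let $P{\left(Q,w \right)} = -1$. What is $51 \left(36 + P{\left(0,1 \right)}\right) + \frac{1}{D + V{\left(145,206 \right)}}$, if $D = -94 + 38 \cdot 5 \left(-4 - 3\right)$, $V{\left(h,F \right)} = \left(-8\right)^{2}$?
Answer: $\frac{2427599}{1360} \approx 1785.0$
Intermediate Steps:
$V{\left(h,F \right)} = 64$
$D = -1424$ ($D = -94 + 38 \cdot 5 \left(-7\right) = -94 + 38 \left(-35\right) = -94 - 1330 = -1424$)
$51 \left(36 + P{\left(0,1 \right)}\right) + \frac{1}{D + V{\left(145,206 \right)}} = 51 \left(36 - 1\right) + \frac{1}{-1424 + 64} = 51 \cdot 35 + \frac{1}{-1360} = 1785 - \frac{1}{1360} = \frac{2427599}{1360}$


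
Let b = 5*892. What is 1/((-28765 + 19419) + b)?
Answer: -1/4886 ≈ -0.00020467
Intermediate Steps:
b = 4460
1/((-28765 + 19419) + b) = 1/((-28765 + 19419) + 4460) = 1/(-9346 + 4460) = 1/(-4886) = -1/4886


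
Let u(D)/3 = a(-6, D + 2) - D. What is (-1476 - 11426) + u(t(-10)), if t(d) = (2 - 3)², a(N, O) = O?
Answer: -12896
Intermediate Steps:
t(d) = 1 (t(d) = (-1)² = 1)
u(D) = 6 (u(D) = 3*((D + 2) - D) = 3*((2 + D) - D) = 3*2 = 6)
(-1476 - 11426) + u(t(-10)) = (-1476 - 11426) + 6 = -12902 + 6 = -12896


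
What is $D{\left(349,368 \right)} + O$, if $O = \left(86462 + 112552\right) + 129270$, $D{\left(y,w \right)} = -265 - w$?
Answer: $327651$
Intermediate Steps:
$O = 328284$ ($O = 199014 + 129270 = 328284$)
$D{\left(349,368 \right)} + O = \left(-265 - 368\right) + 328284 = -633 + 328284 = 327651$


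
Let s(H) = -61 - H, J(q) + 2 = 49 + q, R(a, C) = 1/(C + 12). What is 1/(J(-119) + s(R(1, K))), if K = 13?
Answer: -25/3326 ≈ -0.0075165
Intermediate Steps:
R(a, C) = 1/(12 + C)
J(q) = 47 + q (J(q) = -2 + (49 + q) = 47 + q)
1/(J(-119) + s(R(1, K))) = 1/((47 - 119) + (-61 - 1/(12 + 13))) = 1/(-72 + (-61 - 1/25)) = 1/(-72 - 1526/25) = 1/(-3326/25) = -25/3326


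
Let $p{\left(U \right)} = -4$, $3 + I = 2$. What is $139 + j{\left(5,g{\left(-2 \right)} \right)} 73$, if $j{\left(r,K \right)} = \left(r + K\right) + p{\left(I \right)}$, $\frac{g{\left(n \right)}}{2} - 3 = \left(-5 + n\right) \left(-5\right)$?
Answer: $5760$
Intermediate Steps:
$I = -1$ ($I = -3 + 2 = -1$)
$g{\left(n \right)} = 56 - 10 n$ ($g{\left(n \right)} = 6 + 2 \left(-5 + n\right) \left(-5\right) = 6 + 2 \left(25 - 5 n\right) = 6 - \left(-50 + 10 n\right) = 56 - 10 n$)
$j{\left(r,K \right)} = -4 + K + r$ ($j{\left(r,K \right)} = \left(r + K\right) - 4 = \left(K + r\right) - 4 = -4 + K + r$)
$139 + j{\left(5,g{\left(-2 \right)} \right)} 73 = 139 + \left(-4 + \left(56 - -20\right) + 5\right) 73 = 139 + \left(-4 + \left(56 + 20\right) + 5\right) 73 = 139 + \left(-4 + 76 + 5\right) 73 = 139 + 77 \cdot 73 = 139 + 5621 = 5760$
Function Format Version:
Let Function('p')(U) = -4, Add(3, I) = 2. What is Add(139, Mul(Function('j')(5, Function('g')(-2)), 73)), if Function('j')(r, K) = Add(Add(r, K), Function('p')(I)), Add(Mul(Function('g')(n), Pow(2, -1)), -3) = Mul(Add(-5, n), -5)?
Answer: 5760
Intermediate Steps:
I = -1 (I = Add(-3, 2) = -1)
Function('g')(n) = Add(56, Mul(-10, n)) (Function('g')(n) = Add(6, Mul(2, Mul(Add(-5, n), -5))) = Add(6, Mul(2, Add(25, Mul(-5, n)))) = Add(6, Add(50, Mul(-10, n))) = Add(56, Mul(-10, n)))
Function('j')(r, K) = Add(-4, K, r) (Function('j')(r, K) = Add(Add(r, K), -4) = Add(Add(K, r), -4) = Add(-4, K, r))
Add(139, Mul(Function('j')(5, Function('g')(-2)), 73)) = Add(139, Mul(Add(-4, Add(56, Mul(-10, -2)), 5), 73)) = Add(139, Mul(Add(-4, Add(56, 20), 5), 73)) = Add(139, Mul(Add(-4, 76, 5), 73)) = Add(139, Mul(77, 73)) = Add(139, 5621) = 5760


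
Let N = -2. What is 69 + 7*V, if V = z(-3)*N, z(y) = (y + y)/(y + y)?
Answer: 55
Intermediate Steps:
z(y) = 1 (z(y) = (2*y)/((2*y)) = (2*y)*(1/(2*y)) = 1)
V = -2 (V = 1*(-2) = -2)
69 + 7*V = 69 + 7*(-2) = 69 - 14 = 55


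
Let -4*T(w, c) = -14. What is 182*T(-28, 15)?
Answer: 637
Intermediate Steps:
T(w, c) = 7/2 (T(w, c) = -1/4*(-14) = 7/2)
182*T(-28, 15) = 182*(7/2) = 637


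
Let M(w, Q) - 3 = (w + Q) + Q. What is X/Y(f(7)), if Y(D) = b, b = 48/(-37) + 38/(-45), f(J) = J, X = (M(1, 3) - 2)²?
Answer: -53280/1783 ≈ -29.882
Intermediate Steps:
M(w, Q) = 3 + w + 2*Q (M(w, Q) = 3 + ((w + Q) + Q) = 3 + ((Q + w) + Q) = 3 + (w + 2*Q) = 3 + w + 2*Q)
X = 64 (X = ((3 + 1 + 2*3) - 2)² = ((3 + 1 + 6) - 2)² = (10 - 2)² = 8² = 64)
b = -3566/1665 (b = 48*(-1/37) + 38*(-1/45) = -48/37 - 38/45 = -3566/1665 ≈ -2.1417)
Y(D) = -3566/1665
X/Y(f(7)) = 64/(-3566/1665) = 64*(-1665/3566) = -53280/1783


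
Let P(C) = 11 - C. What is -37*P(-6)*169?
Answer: -106301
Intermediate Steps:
-37*P(-6)*169 = -37*(11 - 1*(-6))*169 = -37*(11 + 6)*169 = -37*17*169 = -629*169 = -106301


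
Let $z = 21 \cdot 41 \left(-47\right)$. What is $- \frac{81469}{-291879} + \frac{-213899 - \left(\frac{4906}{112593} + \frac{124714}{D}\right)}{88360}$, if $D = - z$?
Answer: $- \frac{13918864982907367}{6499029539962440} \approx -2.1417$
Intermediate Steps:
$z = -40467$ ($z = 861 \left(-47\right) = -40467$)
$D = 40467$ ($D = \left(-1\right) \left(-40467\right) = 40467$)
$- \frac{81469}{-291879} + \frac{-213899 - \left(\frac{4906}{112593} + \frac{124714}{D}\right)}{88360} = - \frac{81469}{-291879} + \frac{-213899 - \left(\frac{4906}{112593} + \frac{124714}{40467}\right)}{88360} = \left(-81469\right) \left(- \frac{1}{291879}\right) + \left(-213899 - \frac{4746818168}{1518766977}\right) \frac{1}{88360} = \frac{81469}{291879} + \left(-213899 - \frac{4746818168}{1518766977}\right) \frac{1}{88360} = \frac{81469}{291879} - \frac{324867484431491}{134198250087720} = - \frac{13918864982907367}{6499029539962440}$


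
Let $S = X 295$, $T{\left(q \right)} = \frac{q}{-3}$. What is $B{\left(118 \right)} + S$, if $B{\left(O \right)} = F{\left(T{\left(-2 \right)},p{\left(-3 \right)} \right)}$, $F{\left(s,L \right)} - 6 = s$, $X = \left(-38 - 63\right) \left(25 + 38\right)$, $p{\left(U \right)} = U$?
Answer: $- \frac{5631235}{3} \approx -1.8771 \cdot 10^{6}$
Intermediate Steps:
$T{\left(q \right)} = - \frac{q}{3}$ ($T{\left(q \right)} = q \left(- \frac{1}{3}\right) = - \frac{q}{3}$)
$X = -6363$ ($X = \left(-101\right) 63 = -6363$)
$F{\left(s,L \right)} = 6 + s$
$S = -1877085$ ($S = \left(-6363\right) 295 = -1877085$)
$B{\left(O \right)} = \frac{20}{3}$ ($B{\left(O \right)} = 6 - - \frac{2}{3} = 6 + \frac{2}{3} = \frac{20}{3}$)
$B{\left(118 \right)} + S = \frac{20}{3} - 1877085 = - \frac{5631235}{3}$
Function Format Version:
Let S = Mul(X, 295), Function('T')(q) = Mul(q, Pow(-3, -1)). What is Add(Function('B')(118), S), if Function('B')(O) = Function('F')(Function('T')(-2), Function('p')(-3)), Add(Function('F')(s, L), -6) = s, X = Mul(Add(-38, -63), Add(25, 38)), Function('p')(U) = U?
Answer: Rational(-5631235, 3) ≈ -1.8771e+6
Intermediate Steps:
Function('T')(q) = Mul(Rational(-1, 3), q) (Function('T')(q) = Mul(q, Rational(-1, 3)) = Mul(Rational(-1, 3), q))
X = -6363 (X = Mul(-101, 63) = -6363)
Function('F')(s, L) = Add(6, s)
S = -1877085 (S = Mul(-6363, 295) = -1877085)
Function('B')(O) = Rational(20, 3) (Function('B')(O) = Add(6, Mul(Rational(-1, 3), -2)) = Add(6, Rational(2, 3)) = Rational(20, 3))
Add(Function('B')(118), S) = Add(Rational(20, 3), -1877085) = Rational(-5631235, 3)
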